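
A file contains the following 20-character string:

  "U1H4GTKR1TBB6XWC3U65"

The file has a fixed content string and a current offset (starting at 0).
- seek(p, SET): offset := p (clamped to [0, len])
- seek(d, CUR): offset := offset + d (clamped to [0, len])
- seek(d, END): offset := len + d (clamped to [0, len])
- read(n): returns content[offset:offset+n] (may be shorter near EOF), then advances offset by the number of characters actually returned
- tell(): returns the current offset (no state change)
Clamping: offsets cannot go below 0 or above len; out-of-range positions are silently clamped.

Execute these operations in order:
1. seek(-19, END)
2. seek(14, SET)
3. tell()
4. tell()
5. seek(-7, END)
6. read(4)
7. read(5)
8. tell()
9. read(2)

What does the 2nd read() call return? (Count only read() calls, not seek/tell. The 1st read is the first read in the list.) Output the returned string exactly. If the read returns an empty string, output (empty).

After 1 (seek(-19, END)): offset=1
After 2 (seek(14, SET)): offset=14
After 3 (tell()): offset=14
After 4 (tell()): offset=14
After 5 (seek(-7, END)): offset=13
After 6 (read(4)): returned 'XWC3', offset=17
After 7 (read(5)): returned 'U65', offset=20
After 8 (tell()): offset=20
After 9 (read(2)): returned '', offset=20

Answer: U65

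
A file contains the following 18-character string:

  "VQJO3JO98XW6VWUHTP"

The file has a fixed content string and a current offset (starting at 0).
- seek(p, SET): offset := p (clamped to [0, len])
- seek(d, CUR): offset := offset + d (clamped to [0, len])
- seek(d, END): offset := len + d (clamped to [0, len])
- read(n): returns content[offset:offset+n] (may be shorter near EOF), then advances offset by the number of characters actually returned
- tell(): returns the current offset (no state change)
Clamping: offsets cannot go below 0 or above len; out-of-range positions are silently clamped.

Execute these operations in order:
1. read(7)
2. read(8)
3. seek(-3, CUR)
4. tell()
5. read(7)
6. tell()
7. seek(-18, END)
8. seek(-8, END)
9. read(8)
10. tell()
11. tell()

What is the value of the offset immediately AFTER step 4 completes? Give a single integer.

Answer: 12

Derivation:
After 1 (read(7)): returned 'VQJO3JO', offset=7
After 2 (read(8)): returned '98XW6VWU', offset=15
After 3 (seek(-3, CUR)): offset=12
After 4 (tell()): offset=12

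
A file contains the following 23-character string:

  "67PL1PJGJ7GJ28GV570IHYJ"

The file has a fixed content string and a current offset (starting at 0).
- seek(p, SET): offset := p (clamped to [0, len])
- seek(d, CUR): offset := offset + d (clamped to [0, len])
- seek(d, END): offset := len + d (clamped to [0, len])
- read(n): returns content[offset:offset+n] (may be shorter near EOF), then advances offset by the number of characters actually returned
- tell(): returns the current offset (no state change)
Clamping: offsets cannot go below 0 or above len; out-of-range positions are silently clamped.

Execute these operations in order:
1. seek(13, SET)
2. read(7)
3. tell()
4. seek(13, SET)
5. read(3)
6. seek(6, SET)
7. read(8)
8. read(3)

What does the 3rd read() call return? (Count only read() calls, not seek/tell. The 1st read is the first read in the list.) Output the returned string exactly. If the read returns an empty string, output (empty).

After 1 (seek(13, SET)): offset=13
After 2 (read(7)): returned '8GV570I', offset=20
After 3 (tell()): offset=20
After 4 (seek(13, SET)): offset=13
After 5 (read(3)): returned '8GV', offset=16
After 6 (seek(6, SET)): offset=6
After 7 (read(8)): returned 'JGJ7GJ28', offset=14
After 8 (read(3)): returned 'GV5', offset=17

Answer: JGJ7GJ28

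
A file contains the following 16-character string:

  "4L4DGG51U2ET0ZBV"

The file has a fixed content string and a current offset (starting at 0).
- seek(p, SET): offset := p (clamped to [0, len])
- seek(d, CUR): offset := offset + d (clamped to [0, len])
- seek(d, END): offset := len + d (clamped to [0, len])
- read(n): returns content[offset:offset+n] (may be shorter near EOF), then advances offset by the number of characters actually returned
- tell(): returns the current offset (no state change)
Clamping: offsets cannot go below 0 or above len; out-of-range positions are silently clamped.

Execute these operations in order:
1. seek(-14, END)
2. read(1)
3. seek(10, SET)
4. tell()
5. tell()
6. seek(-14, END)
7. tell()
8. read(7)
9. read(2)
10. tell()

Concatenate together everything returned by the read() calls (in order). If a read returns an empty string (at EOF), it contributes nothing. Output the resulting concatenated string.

After 1 (seek(-14, END)): offset=2
After 2 (read(1)): returned '4', offset=3
After 3 (seek(10, SET)): offset=10
After 4 (tell()): offset=10
After 5 (tell()): offset=10
After 6 (seek(-14, END)): offset=2
After 7 (tell()): offset=2
After 8 (read(7)): returned '4DGG51U', offset=9
After 9 (read(2)): returned '2E', offset=11
After 10 (tell()): offset=11

Answer: 44DGG51U2E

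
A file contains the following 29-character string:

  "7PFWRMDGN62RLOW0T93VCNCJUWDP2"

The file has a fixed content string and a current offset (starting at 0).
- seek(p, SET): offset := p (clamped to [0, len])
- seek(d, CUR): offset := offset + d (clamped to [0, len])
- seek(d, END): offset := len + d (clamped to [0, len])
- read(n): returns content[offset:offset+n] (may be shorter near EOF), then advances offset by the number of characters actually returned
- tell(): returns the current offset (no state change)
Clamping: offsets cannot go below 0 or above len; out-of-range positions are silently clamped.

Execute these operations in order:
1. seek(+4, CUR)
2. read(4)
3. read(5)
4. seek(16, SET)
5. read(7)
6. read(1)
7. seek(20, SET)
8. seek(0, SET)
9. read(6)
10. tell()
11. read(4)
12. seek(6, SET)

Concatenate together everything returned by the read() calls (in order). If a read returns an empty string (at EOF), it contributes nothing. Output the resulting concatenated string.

Answer: RMDGN62RLT93VCNCJ7PFWRMDGN6

Derivation:
After 1 (seek(+4, CUR)): offset=4
After 2 (read(4)): returned 'RMDG', offset=8
After 3 (read(5)): returned 'N62RL', offset=13
After 4 (seek(16, SET)): offset=16
After 5 (read(7)): returned 'T93VCNC', offset=23
After 6 (read(1)): returned 'J', offset=24
After 7 (seek(20, SET)): offset=20
After 8 (seek(0, SET)): offset=0
After 9 (read(6)): returned '7PFWRM', offset=6
After 10 (tell()): offset=6
After 11 (read(4)): returned 'DGN6', offset=10
After 12 (seek(6, SET)): offset=6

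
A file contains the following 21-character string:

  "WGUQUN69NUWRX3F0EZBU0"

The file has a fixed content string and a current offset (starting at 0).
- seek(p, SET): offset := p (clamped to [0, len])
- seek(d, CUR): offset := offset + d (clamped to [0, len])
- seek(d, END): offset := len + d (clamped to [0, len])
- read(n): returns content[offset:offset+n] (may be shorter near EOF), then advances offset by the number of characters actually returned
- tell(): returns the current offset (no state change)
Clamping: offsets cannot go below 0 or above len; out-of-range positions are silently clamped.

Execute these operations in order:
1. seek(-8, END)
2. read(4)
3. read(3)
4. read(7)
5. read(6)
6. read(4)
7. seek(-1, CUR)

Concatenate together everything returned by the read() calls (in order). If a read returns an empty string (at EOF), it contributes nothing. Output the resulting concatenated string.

Answer: 3F0EZBU0

Derivation:
After 1 (seek(-8, END)): offset=13
After 2 (read(4)): returned '3F0E', offset=17
After 3 (read(3)): returned 'ZBU', offset=20
After 4 (read(7)): returned '0', offset=21
After 5 (read(6)): returned '', offset=21
After 6 (read(4)): returned '', offset=21
After 7 (seek(-1, CUR)): offset=20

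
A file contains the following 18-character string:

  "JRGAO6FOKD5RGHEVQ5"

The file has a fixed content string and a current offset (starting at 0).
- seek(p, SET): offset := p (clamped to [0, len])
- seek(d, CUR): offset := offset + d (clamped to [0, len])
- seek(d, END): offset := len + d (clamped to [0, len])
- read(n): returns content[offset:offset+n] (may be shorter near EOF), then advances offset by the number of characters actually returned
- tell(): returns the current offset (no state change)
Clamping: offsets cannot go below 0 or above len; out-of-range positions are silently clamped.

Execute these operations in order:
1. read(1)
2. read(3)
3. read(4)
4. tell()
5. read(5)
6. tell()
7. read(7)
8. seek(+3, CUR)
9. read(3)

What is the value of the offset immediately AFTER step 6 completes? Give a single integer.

Answer: 13

Derivation:
After 1 (read(1)): returned 'J', offset=1
After 2 (read(3)): returned 'RGA', offset=4
After 3 (read(4)): returned 'O6FO', offset=8
After 4 (tell()): offset=8
After 5 (read(5)): returned 'KD5RG', offset=13
After 6 (tell()): offset=13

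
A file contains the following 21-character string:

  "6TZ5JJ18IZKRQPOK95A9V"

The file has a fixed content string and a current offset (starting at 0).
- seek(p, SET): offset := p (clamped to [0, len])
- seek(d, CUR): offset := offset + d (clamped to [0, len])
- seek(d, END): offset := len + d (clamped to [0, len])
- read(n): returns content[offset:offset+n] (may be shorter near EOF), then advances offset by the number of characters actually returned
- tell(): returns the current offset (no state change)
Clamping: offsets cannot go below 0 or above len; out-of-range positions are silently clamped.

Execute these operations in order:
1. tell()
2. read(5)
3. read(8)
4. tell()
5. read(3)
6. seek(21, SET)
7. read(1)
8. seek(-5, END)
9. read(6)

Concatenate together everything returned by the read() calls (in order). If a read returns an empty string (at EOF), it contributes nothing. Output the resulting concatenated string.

Answer: 6TZ5JJ18IZKRQPOK95A9V

Derivation:
After 1 (tell()): offset=0
After 2 (read(5)): returned '6TZ5J', offset=5
After 3 (read(8)): returned 'J18IZKRQ', offset=13
After 4 (tell()): offset=13
After 5 (read(3)): returned 'POK', offset=16
After 6 (seek(21, SET)): offset=21
After 7 (read(1)): returned '', offset=21
After 8 (seek(-5, END)): offset=16
After 9 (read(6)): returned '95A9V', offset=21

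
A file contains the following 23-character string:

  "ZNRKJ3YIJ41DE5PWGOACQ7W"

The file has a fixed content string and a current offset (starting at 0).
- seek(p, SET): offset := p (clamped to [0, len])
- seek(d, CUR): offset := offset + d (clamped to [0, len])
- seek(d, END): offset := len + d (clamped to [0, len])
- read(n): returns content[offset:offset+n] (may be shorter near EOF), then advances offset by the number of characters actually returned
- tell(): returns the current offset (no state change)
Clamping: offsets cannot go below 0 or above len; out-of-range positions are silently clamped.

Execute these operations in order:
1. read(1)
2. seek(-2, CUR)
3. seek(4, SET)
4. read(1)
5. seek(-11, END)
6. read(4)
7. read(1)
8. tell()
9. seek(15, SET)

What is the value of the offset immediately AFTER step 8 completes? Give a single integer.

After 1 (read(1)): returned 'Z', offset=1
After 2 (seek(-2, CUR)): offset=0
After 3 (seek(4, SET)): offset=4
After 4 (read(1)): returned 'J', offset=5
After 5 (seek(-11, END)): offset=12
After 6 (read(4)): returned 'E5PW', offset=16
After 7 (read(1)): returned 'G', offset=17
After 8 (tell()): offset=17

Answer: 17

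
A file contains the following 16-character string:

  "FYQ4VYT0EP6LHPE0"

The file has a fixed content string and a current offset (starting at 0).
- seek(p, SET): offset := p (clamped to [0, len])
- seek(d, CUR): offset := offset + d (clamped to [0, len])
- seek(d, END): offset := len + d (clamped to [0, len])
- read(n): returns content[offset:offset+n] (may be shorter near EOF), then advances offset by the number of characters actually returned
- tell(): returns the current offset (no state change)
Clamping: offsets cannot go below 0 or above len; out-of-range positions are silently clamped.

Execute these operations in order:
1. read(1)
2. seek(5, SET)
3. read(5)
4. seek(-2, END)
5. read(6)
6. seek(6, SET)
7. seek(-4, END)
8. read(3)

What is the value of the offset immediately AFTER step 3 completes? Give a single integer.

Answer: 10

Derivation:
After 1 (read(1)): returned 'F', offset=1
After 2 (seek(5, SET)): offset=5
After 3 (read(5)): returned 'YT0EP', offset=10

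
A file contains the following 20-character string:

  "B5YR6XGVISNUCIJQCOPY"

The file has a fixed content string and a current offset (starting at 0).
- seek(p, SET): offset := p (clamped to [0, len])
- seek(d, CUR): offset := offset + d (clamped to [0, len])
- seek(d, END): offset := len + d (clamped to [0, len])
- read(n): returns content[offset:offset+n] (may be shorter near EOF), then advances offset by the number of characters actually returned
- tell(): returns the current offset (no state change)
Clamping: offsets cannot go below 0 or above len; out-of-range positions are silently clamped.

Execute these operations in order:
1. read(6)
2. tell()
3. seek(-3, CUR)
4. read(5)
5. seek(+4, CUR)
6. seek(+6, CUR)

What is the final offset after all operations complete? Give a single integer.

Answer: 18

Derivation:
After 1 (read(6)): returned 'B5YR6X', offset=6
After 2 (tell()): offset=6
After 3 (seek(-3, CUR)): offset=3
After 4 (read(5)): returned 'R6XGV', offset=8
After 5 (seek(+4, CUR)): offset=12
After 6 (seek(+6, CUR)): offset=18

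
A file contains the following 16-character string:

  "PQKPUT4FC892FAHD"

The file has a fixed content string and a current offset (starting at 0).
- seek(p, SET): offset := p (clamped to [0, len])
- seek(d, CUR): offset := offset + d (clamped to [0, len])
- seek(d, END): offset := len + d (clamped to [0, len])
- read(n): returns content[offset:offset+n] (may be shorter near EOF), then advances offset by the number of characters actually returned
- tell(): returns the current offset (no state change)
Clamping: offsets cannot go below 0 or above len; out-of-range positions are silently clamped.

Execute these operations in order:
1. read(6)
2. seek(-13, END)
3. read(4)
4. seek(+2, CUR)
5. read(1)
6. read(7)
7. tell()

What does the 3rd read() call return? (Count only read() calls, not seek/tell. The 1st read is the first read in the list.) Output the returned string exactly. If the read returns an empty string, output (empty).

After 1 (read(6)): returned 'PQKPUT', offset=6
After 2 (seek(-13, END)): offset=3
After 3 (read(4)): returned 'PUT4', offset=7
After 4 (seek(+2, CUR)): offset=9
After 5 (read(1)): returned '8', offset=10
After 6 (read(7)): returned '92FAHD', offset=16
After 7 (tell()): offset=16

Answer: 8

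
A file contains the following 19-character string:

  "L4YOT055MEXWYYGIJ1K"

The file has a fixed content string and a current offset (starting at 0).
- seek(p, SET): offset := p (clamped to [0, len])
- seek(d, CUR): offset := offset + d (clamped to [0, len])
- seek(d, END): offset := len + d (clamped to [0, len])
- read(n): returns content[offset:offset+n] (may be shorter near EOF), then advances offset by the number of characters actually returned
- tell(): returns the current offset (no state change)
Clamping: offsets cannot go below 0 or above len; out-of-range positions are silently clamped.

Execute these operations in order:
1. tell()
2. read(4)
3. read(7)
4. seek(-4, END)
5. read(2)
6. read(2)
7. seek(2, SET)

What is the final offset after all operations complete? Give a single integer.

After 1 (tell()): offset=0
After 2 (read(4)): returned 'L4YO', offset=4
After 3 (read(7)): returned 'T055MEX', offset=11
After 4 (seek(-4, END)): offset=15
After 5 (read(2)): returned 'IJ', offset=17
After 6 (read(2)): returned '1K', offset=19
After 7 (seek(2, SET)): offset=2

Answer: 2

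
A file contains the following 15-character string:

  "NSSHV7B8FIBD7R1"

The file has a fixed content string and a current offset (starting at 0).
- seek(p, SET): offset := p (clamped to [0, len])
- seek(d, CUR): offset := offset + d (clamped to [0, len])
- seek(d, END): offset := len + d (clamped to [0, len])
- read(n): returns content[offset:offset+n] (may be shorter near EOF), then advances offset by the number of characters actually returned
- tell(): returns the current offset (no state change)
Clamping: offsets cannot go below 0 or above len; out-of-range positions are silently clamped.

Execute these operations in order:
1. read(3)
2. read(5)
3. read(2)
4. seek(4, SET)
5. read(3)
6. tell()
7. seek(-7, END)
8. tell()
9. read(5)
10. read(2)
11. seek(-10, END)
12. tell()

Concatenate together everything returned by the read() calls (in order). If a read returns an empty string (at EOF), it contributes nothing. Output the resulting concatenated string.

After 1 (read(3)): returned 'NSS', offset=3
After 2 (read(5)): returned 'HV7B8', offset=8
After 3 (read(2)): returned 'FI', offset=10
After 4 (seek(4, SET)): offset=4
After 5 (read(3)): returned 'V7B', offset=7
After 6 (tell()): offset=7
After 7 (seek(-7, END)): offset=8
After 8 (tell()): offset=8
After 9 (read(5)): returned 'FIBD7', offset=13
After 10 (read(2)): returned 'R1', offset=15
After 11 (seek(-10, END)): offset=5
After 12 (tell()): offset=5

Answer: NSSHV7B8FIV7BFIBD7R1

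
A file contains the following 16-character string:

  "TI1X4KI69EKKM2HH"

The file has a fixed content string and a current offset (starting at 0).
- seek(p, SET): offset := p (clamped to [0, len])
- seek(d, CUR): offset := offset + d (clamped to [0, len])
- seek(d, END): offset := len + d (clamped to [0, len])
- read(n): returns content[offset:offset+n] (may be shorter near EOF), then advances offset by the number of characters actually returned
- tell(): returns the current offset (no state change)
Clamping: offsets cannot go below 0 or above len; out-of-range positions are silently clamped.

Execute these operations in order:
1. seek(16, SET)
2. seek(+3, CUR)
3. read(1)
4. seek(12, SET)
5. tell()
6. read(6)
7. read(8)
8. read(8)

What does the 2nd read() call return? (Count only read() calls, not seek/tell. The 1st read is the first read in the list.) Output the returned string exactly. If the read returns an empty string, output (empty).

Answer: M2HH

Derivation:
After 1 (seek(16, SET)): offset=16
After 2 (seek(+3, CUR)): offset=16
After 3 (read(1)): returned '', offset=16
After 4 (seek(12, SET)): offset=12
After 5 (tell()): offset=12
After 6 (read(6)): returned 'M2HH', offset=16
After 7 (read(8)): returned '', offset=16
After 8 (read(8)): returned '', offset=16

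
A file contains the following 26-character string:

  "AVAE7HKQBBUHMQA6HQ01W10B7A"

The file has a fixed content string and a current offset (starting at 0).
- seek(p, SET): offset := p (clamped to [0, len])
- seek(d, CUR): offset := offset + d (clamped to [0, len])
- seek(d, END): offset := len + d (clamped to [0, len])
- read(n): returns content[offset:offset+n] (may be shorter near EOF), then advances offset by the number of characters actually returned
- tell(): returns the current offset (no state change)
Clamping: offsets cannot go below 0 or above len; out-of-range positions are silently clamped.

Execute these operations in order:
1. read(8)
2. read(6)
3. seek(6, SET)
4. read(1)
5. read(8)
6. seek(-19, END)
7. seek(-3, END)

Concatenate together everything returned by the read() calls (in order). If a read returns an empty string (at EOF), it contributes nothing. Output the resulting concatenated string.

After 1 (read(8)): returned 'AVAE7HKQ', offset=8
After 2 (read(6)): returned 'BBUHMQ', offset=14
After 3 (seek(6, SET)): offset=6
After 4 (read(1)): returned 'K', offset=7
After 5 (read(8)): returned 'QBBUHMQA', offset=15
After 6 (seek(-19, END)): offset=7
After 7 (seek(-3, END)): offset=23

Answer: AVAE7HKQBBUHMQKQBBUHMQA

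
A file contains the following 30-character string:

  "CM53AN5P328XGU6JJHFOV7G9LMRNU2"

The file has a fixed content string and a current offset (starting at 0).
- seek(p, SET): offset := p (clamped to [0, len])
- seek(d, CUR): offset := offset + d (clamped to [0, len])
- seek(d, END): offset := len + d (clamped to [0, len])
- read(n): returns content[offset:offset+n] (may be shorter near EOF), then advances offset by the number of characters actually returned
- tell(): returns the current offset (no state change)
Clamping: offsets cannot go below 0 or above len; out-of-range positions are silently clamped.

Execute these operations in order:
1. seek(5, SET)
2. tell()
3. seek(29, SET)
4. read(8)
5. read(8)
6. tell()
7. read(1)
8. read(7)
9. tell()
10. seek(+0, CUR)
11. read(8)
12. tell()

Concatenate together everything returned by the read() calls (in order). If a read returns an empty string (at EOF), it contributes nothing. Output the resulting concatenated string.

After 1 (seek(5, SET)): offset=5
After 2 (tell()): offset=5
After 3 (seek(29, SET)): offset=29
After 4 (read(8)): returned '2', offset=30
After 5 (read(8)): returned '', offset=30
After 6 (tell()): offset=30
After 7 (read(1)): returned '', offset=30
After 8 (read(7)): returned '', offset=30
After 9 (tell()): offset=30
After 10 (seek(+0, CUR)): offset=30
After 11 (read(8)): returned '', offset=30
After 12 (tell()): offset=30

Answer: 2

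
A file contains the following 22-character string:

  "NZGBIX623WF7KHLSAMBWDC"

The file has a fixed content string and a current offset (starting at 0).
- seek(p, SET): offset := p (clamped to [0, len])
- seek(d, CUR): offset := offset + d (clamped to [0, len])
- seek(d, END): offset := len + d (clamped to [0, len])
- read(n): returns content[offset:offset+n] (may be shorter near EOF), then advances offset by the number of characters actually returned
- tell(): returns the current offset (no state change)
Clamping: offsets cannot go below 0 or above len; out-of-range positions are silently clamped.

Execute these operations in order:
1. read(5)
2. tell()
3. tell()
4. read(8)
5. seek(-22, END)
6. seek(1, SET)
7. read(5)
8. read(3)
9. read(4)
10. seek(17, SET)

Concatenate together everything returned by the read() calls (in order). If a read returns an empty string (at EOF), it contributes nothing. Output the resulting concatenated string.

After 1 (read(5)): returned 'NZGBI', offset=5
After 2 (tell()): offset=5
After 3 (tell()): offset=5
After 4 (read(8)): returned 'X623WF7K', offset=13
After 5 (seek(-22, END)): offset=0
After 6 (seek(1, SET)): offset=1
After 7 (read(5)): returned 'ZGBIX', offset=6
After 8 (read(3)): returned '623', offset=9
After 9 (read(4)): returned 'WF7K', offset=13
After 10 (seek(17, SET)): offset=17

Answer: NZGBIX623WF7KZGBIX623WF7K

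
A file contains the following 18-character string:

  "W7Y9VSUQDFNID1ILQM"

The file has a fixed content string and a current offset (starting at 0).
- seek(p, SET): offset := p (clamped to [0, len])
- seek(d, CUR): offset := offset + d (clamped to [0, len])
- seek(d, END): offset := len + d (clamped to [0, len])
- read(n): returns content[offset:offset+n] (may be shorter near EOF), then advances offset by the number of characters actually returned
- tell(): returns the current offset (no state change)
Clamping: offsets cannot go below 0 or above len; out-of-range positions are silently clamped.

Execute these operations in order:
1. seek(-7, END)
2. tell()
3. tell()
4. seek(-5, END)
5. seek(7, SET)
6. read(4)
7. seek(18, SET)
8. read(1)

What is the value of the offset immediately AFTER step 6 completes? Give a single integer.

Answer: 11

Derivation:
After 1 (seek(-7, END)): offset=11
After 2 (tell()): offset=11
After 3 (tell()): offset=11
After 4 (seek(-5, END)): offset=13
After 5 (seek(7, SET)): offset=7
After 6 (read(4)): returned 'QDFN', offset=11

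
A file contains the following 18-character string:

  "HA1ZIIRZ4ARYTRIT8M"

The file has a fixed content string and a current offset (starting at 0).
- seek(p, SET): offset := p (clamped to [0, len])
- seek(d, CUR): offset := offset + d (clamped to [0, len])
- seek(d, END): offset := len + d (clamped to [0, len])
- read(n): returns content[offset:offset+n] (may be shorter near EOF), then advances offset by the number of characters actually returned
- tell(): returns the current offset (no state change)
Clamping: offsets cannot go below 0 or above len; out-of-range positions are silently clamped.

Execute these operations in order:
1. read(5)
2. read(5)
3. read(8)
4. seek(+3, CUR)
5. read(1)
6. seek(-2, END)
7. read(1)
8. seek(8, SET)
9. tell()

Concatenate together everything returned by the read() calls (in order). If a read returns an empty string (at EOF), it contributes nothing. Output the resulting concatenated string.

Answer: HA1ZIIRZ4ARYTRIT8M8

Derivation:
After 1 (read(5)): returned 'HA1ZI', offset=5
After 2 (read(5)): returned 'IRZ4A', offset=10
After 3 (read(8)): returned 'RYTRIT8M', offset=18
After 4 (seek(+3, CUR)): offset=18
After 5 (read(1)): returned '', offset=18
After 6 (seek(-2, END)): offset=16
After 7 (read(1)): returned '8', offset=17
After 8 (seek(8, SET)): offset=8
After 9 (tell()): offset=8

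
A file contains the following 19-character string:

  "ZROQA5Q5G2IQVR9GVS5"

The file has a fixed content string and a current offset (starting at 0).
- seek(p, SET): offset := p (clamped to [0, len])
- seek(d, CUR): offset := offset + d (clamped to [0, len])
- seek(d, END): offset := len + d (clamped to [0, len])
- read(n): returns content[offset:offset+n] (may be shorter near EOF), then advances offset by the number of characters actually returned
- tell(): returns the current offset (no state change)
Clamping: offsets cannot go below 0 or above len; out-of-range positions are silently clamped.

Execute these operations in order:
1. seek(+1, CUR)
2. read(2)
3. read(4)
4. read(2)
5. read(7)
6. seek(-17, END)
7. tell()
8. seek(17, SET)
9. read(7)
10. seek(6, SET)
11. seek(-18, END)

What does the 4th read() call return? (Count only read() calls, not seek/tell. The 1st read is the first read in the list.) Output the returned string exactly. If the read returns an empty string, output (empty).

After 1 (seek(+1, CUR)): offset=1
After 2 (read(2)): returned 'RO', offset=3
After 3 (read(4)): returned 'QA5Q', offset=7
After 4 (read(2)): returned '5G', offset=9
After 5 (read(7)): returned '2IQVR9G', offset=16
After 6 (seek(-17, END)): offset=2
After 7 (tell()): offset=2
After 8 (seek(17, SET)): offset=17
After 9 (read(7)): returned 'S5', offset=19
After 10 (seek(6, SET)): offset=6
After 11 (seek(-18, END)): offset=1

Answer: 2IQVR9G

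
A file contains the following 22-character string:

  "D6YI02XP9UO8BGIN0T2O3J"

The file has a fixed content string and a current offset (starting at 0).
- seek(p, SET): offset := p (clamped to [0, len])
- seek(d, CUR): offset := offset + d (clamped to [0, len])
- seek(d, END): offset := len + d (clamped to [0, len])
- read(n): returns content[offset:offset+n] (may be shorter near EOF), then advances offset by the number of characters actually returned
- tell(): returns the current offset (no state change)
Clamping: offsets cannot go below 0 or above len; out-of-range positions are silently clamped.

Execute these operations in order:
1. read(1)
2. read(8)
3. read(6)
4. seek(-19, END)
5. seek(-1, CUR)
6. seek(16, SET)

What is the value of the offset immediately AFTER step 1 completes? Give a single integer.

Answer: 1

Derivation:
After 1 (read(1)): returned 'D', offset=1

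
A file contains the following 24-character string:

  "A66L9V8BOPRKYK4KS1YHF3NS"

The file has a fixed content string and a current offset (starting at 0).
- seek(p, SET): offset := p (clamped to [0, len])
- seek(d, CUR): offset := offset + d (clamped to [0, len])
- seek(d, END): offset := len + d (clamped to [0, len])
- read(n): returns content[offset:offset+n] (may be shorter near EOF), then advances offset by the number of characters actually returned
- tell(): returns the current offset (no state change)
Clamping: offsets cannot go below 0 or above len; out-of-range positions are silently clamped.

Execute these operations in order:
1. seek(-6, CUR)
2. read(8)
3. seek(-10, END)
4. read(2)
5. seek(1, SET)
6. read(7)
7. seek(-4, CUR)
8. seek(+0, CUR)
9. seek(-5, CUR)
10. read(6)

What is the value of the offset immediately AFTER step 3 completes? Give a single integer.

Answer: 14

Derivation:
After 1 (seek(-6, CUR)): offset=0
After 2 (read(8)): returned 'A66L9V8B', offset=8
After 3 (seek(-10, END)): offset=14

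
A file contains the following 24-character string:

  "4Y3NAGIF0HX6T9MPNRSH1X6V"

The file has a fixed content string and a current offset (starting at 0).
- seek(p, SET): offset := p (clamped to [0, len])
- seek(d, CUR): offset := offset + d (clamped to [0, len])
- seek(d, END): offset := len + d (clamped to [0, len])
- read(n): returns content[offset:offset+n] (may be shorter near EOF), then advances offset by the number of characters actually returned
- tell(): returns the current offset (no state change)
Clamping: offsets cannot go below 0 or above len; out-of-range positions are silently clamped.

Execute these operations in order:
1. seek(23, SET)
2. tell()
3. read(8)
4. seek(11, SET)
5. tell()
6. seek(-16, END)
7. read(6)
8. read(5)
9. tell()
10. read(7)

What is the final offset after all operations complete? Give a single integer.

Answer: 24

Derivation:
After 1 (seek(23, SET)): offset=23
After 2 (tell()): offset=23
After 3 (read(8)): returned 'V', offset=24
After 4 (seek(11, SET)): offset=11
After 5 (tell()): offset=11
After 6 (seek(-16, END)): offset=8
After 7 (read(6)): returned '0HX6T9', offset=14
After 8 (read(5)): returned 'MPNRS', offset=19
After 9 (tell()): offset=19
After 10 (read(7)): returned 'H1X6V', offset=24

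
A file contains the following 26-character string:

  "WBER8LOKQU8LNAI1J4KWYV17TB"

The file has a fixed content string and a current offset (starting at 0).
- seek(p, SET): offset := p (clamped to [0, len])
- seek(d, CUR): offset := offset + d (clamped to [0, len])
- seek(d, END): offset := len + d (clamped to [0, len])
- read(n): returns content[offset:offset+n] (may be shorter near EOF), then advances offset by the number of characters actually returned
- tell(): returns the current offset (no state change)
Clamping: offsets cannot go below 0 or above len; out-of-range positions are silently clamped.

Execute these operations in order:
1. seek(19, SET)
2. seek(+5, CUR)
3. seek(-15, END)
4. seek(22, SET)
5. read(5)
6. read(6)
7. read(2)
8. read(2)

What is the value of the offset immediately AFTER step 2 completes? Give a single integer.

Answer: 24

Derivation:
After 1 (seek(19, SET)): offset=19
After 2 (seek(+5, CUR)): offset=24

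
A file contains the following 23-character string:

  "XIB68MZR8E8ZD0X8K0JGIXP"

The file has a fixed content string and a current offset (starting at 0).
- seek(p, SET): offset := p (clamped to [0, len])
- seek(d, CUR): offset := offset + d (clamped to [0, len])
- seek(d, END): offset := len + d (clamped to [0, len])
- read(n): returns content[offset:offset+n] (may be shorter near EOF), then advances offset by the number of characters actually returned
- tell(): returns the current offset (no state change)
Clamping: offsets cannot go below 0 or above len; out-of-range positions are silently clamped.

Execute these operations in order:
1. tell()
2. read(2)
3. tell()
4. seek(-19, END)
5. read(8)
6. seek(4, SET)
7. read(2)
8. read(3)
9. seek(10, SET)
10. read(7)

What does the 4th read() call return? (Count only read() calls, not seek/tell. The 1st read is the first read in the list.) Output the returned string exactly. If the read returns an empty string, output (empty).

After 1 (tell()): offset=0
After 2 (read(2)): returned 'XI', offset=2
After 3 (tell()): offset=2
After 4 (seek(-19, END)): offset=4
After 5 (read(8)): returned '8MZR8E8Z', offset=12
After 6 (seek(4, SET)): offset=4
After 7 (read(2)): returned '8M', offset=6
After 8 (read(3)): returned 'ZR8', offset=9
After 9 (seek(10, SET)): offset=10
After 10 (read(7)): returned '8ZD0X8K', offset=17

Answer: ZR8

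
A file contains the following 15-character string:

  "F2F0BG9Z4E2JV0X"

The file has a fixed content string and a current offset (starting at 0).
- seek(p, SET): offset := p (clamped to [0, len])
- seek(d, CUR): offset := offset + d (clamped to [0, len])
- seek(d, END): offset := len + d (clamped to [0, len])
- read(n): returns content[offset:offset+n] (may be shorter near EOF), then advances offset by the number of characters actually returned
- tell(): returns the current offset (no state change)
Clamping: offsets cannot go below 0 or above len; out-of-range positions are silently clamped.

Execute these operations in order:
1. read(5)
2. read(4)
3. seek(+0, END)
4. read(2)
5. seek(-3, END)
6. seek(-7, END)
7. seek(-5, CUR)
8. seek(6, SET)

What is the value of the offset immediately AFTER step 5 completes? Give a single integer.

After 1 (read(5)): returned 'F2F0B', offset=5
After 2 (read(4)): returned 'G9Z4', offset=9
After 3 (seek(+0, END)): offset=15
After 4 (read(2)): returned '', offset=15
After 5 (seek(-3, END)): offset=12

Answer: 12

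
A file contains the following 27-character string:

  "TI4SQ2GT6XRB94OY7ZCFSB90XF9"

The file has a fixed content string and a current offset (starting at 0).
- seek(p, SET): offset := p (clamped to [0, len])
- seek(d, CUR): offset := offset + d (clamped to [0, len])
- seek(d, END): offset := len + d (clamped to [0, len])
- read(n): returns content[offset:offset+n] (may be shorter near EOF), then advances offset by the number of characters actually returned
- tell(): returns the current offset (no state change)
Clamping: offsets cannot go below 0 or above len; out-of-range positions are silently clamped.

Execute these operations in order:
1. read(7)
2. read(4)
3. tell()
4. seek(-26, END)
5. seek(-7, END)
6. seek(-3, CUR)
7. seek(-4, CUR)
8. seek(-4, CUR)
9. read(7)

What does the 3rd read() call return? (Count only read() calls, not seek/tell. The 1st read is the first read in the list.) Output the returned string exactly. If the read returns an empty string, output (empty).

Answer: XRB94OY

Derivation:
After 1 (read(7)): returned 'TI4SQ2G', offset=7
After 2 (read(4)): returned 'T6XR', offset=11
After 3 (tell()): offset=11
After 4 (seek(-26, END)): offset=1
After 5 (seek(-7, END)): offset=20
After 6 (seek(-3, CUR)): offset=17
After 7 (seek(-4, CUR)): offset=13
After 8 (seek(-4, CUR)): offset=9
After 9 (read(7)): returned 'XRB94OY', offset=16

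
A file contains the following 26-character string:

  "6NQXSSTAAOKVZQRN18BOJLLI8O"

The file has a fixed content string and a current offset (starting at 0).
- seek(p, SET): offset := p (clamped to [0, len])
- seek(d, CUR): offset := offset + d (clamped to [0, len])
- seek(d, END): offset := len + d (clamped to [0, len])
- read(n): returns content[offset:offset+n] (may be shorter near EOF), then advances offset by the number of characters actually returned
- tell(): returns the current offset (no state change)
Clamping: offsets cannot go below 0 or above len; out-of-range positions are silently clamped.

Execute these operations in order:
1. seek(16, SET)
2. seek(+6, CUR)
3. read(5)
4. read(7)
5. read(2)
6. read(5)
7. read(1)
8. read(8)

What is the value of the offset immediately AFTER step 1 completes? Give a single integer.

After 1 (seek(16, SET)): offset=16

Answer: 16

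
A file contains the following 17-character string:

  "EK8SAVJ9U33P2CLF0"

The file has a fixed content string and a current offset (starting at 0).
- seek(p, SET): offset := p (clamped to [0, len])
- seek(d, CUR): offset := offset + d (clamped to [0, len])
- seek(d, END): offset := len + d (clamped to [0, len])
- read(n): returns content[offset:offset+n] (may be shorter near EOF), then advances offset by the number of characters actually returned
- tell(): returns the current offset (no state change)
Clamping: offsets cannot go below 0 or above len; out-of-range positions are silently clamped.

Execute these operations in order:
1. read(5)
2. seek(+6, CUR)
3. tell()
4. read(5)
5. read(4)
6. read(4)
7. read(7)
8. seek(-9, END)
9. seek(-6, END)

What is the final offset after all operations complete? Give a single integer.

Answer: 11

Derivation:
After 1 (read(5)): returned 'EK8SA', offset=5
After 2 (seek(+6, CUR)): offset=11
After 3 (tell()): offset=11
After 4 (read(5)): returned 'P2CLF', offset=16
After 5 (read(4)): returned '0', offset=17
After 6 (read(4)): returned '', offset=17
After 7 (read(7)): returned '', offset=17
After 8 (seek(-9, END)): offset=8
After 9 (seek(-6, END)): offset=11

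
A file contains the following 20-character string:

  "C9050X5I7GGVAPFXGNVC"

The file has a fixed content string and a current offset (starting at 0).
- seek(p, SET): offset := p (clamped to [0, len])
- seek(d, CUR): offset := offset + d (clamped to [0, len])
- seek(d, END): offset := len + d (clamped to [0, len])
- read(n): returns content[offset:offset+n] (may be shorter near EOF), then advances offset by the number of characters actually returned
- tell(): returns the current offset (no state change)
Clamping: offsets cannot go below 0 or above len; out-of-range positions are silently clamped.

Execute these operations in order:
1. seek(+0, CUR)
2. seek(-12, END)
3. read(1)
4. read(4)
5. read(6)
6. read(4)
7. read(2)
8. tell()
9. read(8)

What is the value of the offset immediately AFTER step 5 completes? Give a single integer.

After 1 (seek(+0, CUR)): offset=0
After 2 (seek(-12, END)): offset=8
After 3 (read(1)): returned '7', offset=9
After 4 (read(4)): returned 'GGVA', offset=13
After 5 (read(6)): returned 'PFXGNV', offset=19

Answer: 19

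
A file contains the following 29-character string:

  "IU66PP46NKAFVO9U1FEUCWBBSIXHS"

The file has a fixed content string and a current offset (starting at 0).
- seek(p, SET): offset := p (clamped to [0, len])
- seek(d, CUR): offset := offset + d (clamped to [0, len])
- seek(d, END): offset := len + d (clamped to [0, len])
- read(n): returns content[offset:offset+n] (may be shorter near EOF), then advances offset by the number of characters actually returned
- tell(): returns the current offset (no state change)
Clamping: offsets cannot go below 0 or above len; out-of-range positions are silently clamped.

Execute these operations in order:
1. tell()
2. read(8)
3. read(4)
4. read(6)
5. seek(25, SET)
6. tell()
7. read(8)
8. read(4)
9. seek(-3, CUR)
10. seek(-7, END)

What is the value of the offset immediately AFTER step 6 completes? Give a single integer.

Answer: 25

Derivation:
After 1 (tell()): offset=0
After 2 (read(8)): returned 'IU66PP46', offset=8
After 3 (read(4)): returned 'NKAF', offset=12
After 4 (read(6)): returned 'VO9U1F', offset=18
After 5 (seek(25, SET)): offset=25
After 6 (tell()): offset=25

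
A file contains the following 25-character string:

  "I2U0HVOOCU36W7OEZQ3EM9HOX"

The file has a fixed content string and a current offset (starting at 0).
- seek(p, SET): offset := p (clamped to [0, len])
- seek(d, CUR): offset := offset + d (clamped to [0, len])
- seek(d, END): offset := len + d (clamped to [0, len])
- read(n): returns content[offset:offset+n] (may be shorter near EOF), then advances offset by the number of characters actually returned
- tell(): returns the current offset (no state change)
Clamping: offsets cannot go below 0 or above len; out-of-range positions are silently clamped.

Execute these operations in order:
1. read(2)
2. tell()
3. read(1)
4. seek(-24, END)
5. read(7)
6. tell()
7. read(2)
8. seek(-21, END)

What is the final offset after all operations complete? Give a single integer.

After 1 (read(2)): returned 'I2', offset=2
After 2 (tell()): offset=2
After 3 (read(1)): returned 'U', offset=3
After 4 (seek(-24, END)): offset=1
After 5 (read(7)): returned '2U0HVOO', offset=8
After 6 (tell()): offset=8
After 7 (read(2)): returned 'CU', offset=10
After 8 (seek(-21, END)): offset=4

Answer: 4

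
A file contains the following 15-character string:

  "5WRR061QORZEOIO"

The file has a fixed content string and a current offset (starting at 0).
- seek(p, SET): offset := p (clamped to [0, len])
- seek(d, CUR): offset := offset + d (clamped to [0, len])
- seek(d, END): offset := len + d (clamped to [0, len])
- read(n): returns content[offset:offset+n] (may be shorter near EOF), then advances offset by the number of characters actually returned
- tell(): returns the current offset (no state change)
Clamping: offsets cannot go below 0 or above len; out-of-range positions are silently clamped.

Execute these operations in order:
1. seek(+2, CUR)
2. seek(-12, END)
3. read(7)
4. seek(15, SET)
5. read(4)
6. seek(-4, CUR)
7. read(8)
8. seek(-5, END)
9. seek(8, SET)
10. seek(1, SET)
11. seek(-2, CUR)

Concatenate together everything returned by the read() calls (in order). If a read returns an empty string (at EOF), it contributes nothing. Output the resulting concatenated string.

Answer: R061QOREOIO

Derivation:
After 1 (seek(+2, CUR)): offset=2
After 2 (seek(-12, END)): offset=3
After 3 (read(7)): returned 'R061QOR', offset=10
After 4 (seek(15, SET)): offset=15
After 5 (read(4)): returned '', offset=15
After 6 (seek(-4, CUR)): offset=11
After 7 (read(8)): returned 'EOIO', offset=15
After 8 (seek(-5, END)): offset=10
After 9 (seek(8, SET)): offset=8
After 10 (seek(1, SET)): offset=1
After 11 (seek(-2, CUR)): offset=0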